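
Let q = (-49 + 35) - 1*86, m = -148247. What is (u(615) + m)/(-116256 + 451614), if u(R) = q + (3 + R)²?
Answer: 25953/37262 ≈ 0.69650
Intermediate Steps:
q = -100 (q = -14 - 86 = -100)
u(R) = -100 + (3 + R)²
(u(615) + m)/(-116256 + 451614) = ((-100 + (3 + 615)²) - 148247)/(-116256 + 451614) = ((-100 + 618²) - 148247)/335358 = ((-100 + 381924) - 148247)*(1/335358) = (381824 - 148247)*(1/335358) = 233577*(1/335358) = 25953/37262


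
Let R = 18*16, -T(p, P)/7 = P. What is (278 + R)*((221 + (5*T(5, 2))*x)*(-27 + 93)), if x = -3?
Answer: 16100436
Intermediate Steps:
T(p, P) = -7*P
R = 288
(278 + R)*((221 + (5*T(5, 2))*x)*(-27 + 93)) = (278 + 288)*((221 + (5*(-7*2))*(-3))*(-27 + 93)) = 566*((221 + (5*(-14))*(-3))*66) = 566*((221 - 70*(-3))*66) = 566*((221 + 210)*66) = 566*(431*66) = 566*28446 = 16100436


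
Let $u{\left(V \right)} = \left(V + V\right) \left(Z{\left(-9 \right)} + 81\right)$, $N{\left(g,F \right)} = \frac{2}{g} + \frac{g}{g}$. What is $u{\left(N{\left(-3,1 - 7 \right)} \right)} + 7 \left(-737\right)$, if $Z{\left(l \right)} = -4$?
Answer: $- \frac{15323}{3} \approx -5107.7$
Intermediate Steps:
$N{\left(g,F \right)} = 1 + \frac{2}{g}$ ($N{\left(g,F \right)} = \frac{2}{g} + 1 = 1 + \frac{2}{g}$)
$u{\left(V \right)} = 154 V$ ($u{\left(V \right)} = \left(V + V\right) \left(-4 + 81\right) = 2 V 77 = 154 V$)
$u{\left(N{\left(-3,1 - 7 \right)} \right)} + 7 \left(-737\right) = 154 \frac{2 - 3}{-3} + 7 \left(-737\right) = 154 \left(\left(- \frac{1}{3}\right) \left(-1\right)\right) - 5159 = 154 \cdot \frac{1}{3} - 5159 = \frac{154}{3} - 5159 = - \frac{15323}{3}$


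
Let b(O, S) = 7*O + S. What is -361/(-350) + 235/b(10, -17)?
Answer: 101383/18550 ≈ 5.4654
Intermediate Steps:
b(O, S) = S + 7*O
-361/(-350) + 235/b(10, -17) = -361/(-350) + 235/(-17 + 7*10) = -361*(-1/350) + 235/(-17 + 70) = 361/350 + 235/53 = 101383/18550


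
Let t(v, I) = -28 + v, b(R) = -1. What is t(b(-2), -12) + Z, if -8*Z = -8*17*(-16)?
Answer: -301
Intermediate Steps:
Z = -272 (Z = -(-8*17)*(-16)/8 = -(-17)*(-16) = -1/8*2176 = -272)
t(b(-2), -12) + Z = (-28 - 1) - 272 = -29 - 272 = -301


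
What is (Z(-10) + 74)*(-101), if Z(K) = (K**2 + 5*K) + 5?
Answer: -13029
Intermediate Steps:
Z(K) = 5 + K**2 + 5*K
(Z(-10) + 74)*(-101) = ((5 + (-10)**2 + 5*(-10)) + 74)*(-101) = ((5 + 100 - 50) + 74)*(-101) = (55 + 74)*(-101) = 129*(-101) = -13029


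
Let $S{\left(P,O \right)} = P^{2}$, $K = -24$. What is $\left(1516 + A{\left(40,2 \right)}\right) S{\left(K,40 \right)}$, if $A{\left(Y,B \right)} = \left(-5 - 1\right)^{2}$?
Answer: $893952$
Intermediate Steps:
$A{\left(Y,B \right)} = 36$ ($A{\left(Y,B \right)} = \left(-6\right)^{2} = 36$)
$\left(1516 + A{\left(40,2 \right)}\right) S{\left(K,40 \right)} = \left(1516 + 36\right) \left(-24\right)^{2} = 1552 \cdot 576 = 893952$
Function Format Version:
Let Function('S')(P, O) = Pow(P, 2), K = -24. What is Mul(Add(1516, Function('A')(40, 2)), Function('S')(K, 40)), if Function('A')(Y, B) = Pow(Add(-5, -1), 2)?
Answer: 893952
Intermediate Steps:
Function('A')(Y, B) = 36 (Function('A')(Y, B) = Pow(-6, 2) = 36)
Mul(Add(1516, Function('A')(40, 2)), Function('S')(K, 40)) = Mul(Add(1516, 36), Pow(-24, 2)) = Mul(1552, 576) = 893952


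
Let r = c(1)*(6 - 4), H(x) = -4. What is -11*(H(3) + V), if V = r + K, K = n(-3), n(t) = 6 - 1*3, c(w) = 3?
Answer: -55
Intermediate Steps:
n(t) = 3 (n(t) = 6 - 3 = 3)
K = 3
r = 6 (r = 3*(6 - 4) = 3*2 = 6)
V = 9 (V = 6 + 3 = 9)
-11*(H(3) + V) = -11*(-4 + 9) = -11*5 = -55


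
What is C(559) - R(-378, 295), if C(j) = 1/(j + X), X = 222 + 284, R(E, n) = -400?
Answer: 426001/1065 ≈ 400.00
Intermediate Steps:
X = 506
C(j) = 1/(506 + j) (C(j) = 1/(j + 506) = 1/(506 + j))
C(559) - R(-378, 295) = 1/(506 + 559) - 1*(-400) = 1/1065 + 400 = 426001/1065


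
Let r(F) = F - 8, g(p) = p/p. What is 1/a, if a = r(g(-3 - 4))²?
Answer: 1/49 ≈ 0.020408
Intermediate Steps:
g(p) = 1
r(F) = -8 + F
a = 49 (a = (-8 + 1)² = (-7)² = 49)
1/a = 1/49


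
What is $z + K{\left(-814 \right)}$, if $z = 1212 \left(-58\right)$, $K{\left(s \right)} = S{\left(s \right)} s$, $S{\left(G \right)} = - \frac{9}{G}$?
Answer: $-70305$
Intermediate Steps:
$K{\left(s \right)} = -9$ ($K{\left(s \right)} = - \frac{9}{s} s = -9$)
$z = -70296$
$z + K{\left(-814 \right)} = -70296 - 9 = -70305$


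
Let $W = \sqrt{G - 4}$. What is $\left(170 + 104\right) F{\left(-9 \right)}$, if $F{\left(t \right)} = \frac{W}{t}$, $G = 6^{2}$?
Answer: $- \frac{1096 \sqrt{2}}{9} \approx -172.22$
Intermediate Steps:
$G = 36$
$W = 4 \sqrt{2}$ ($W = \sqrt{36 - 4} = \sqrt{32} = 4 \sqrt{2} \approx 5.6569$)
$F{\left(t \right)} = \frac{4 \sqrt{2}}{t}$
$\left(170 + 104\right) F{\left(-9 \right)} = \left(170 + 104\right) \frac{4 \sqrt{2}}{-9} = 274 \cdot 4 \sqrt{2} \left(- \frac{1}{9}\right) = 274 \left(- \frac{4 \sqrt{2}}{9}\right) = - \frac{1096 \sqrt{2}}{9}$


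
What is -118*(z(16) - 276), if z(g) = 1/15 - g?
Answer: 516722/15 ≈ 34448.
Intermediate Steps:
z(g) = 1/15 - g
-118*(z(16) - 276) = -118*((1/15 - 1*16) - 276) = -118*((1/15 - 16) - 276) = -118*(-239/15 - 276) = -118*(-4379/15) = 516722/15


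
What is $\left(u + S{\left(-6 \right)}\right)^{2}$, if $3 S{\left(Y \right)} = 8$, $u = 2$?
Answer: $\frac{196}{9} \approx 21.778$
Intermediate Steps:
$S{\left(Y \right)} = \frac{8}{3}$ ($S{\left(Y \right)} = \frac{1}{3} \cdot 8 = \frac{8}{3}$)
$\left(u + S{\left(-6 \right)}\right)^{2} = \left(2 + \frac{8}{3}\right)^{2} = \left(\frac{14}{3}\right)^{2} = \frac{196}{9}$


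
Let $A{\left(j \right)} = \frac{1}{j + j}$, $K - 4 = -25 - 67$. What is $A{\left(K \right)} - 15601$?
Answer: $- \frac{2745777}{176} \approx -15601.0$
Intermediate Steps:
$K = -88$ ($K = 4 - 92 = -88$)
$A{\left(j \right)} = \frac{1}{2 j}$
$A{\left(K \right)} - 15601 = \frac{1}{2 \left(-88\right)} - 15601 = \frac{1}{2} \left(- \frac{1}{88}\right) - 15601 = - \frac{1}{176} - 15601 = - \frac{2745777}{176}$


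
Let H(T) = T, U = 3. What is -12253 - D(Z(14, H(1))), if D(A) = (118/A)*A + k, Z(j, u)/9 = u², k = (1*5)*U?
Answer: -12386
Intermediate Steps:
k = 15 (k = (1*5)*3 = 5*3 = 15)
Z(j, u) = 9*u²
D(A) = 133 (D(A) = (118/A)*A + 15 = 118 + 15 = 133)
-12253 - D(Z(14, H(1))) = -12253 - 1*133 = -12253 - 133 = -12386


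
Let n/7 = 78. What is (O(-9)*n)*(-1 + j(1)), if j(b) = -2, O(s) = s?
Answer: 14742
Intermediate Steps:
n = 546 (n = 7*78 = 546)
(O(-9)*n)*(-1 + j(1)) = (-9*546)*(-1 - 2) = -4914*(-3) = 14742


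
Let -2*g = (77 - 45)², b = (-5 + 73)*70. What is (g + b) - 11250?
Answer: -7002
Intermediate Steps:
b = 4760 (b = 68*70 = 4760)
g = -512 (g = -(77 - 45)²/2 = -½*32² = -½*1024 = -512)
(g + b) - 11250 = (-512 + 4760) - 11250 = 4248 - 11250 = -7002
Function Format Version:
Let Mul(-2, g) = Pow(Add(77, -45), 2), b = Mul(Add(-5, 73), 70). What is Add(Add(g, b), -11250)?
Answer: -7002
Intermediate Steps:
b = 4760 (b = Mul(68, 70) = 4760)
g = -512 (g = Mul(Rational(-1, 2), Pow(Add(77, -45), 2)) = Mul(Rational(-1, 2), Pow(32, 2)) = Mul(Rational(-1, 2), 1024) = -512)
Add(Add(g, b), -11250) = Add(Add(-512, 4760), -11250) = Add(4248, -11250) = -7002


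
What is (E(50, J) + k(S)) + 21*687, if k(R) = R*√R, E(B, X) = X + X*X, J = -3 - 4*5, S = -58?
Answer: 14933 - 58*I*√58 ≈ 14933.0 - 441.71*I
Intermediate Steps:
J = -23 (J = -3 - 20 = -23)
E(B, X) = X + X²
k(R) = R^(3/2)
(E(50, J) + k(S)) + 21*687 = (-23*(1 - 23) + (-58)^(3/2)) + 21*687 = (-23*(-22) - 58*I*√58) + 14427 = (506 - 58*I*√58) + 14427 = 14933 - 58*I*√58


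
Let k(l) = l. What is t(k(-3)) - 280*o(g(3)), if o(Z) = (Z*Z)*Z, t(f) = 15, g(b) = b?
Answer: -7545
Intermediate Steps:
o(Z) = Z³ (o(Z) = Z²*Z = Z³)
t(k(-3)) - 280*o(g(3)) = 15 - 280*3³ = 15 - 280*27 = 15 - 7560 = -7545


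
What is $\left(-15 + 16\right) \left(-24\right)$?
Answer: $-24$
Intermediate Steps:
$\left(-15 + 16\right) \left(-24\right) = 1 \left(-24\right) = -24$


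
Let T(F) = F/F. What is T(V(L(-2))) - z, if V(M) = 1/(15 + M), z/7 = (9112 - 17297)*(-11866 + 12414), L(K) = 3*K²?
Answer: 31397661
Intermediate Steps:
z = -31397660 (z = 7*((9112 - 17297)*(-11866 + 12414)) = 7*(-8185*548) = 7*(-4485380) = -31397660)
T(F) = 1
T(V(L(-2))) - z = 1 - 1*(-31397660) = 1 + 31397660 = 31397661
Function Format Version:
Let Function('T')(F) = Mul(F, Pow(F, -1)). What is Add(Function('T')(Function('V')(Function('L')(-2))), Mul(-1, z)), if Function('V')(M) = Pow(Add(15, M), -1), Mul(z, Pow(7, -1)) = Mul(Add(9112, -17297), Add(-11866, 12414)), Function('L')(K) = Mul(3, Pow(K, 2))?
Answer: 31397661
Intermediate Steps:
z = -31397660 (z = Mul(7, Mul(Add(9112, -17297), Add(-11866, 12414))) = Mul(7, Mul(-8185, 548)) = Mul(7, -4485380) = -31397660)
Function('T')(F) = 1
Add(Function('T')(Function('V')(Function('L')(-2))), Mul(-1, z)) = Add(1, Mul(-1, -31397660)) = Add(1, 31397660) = 31397661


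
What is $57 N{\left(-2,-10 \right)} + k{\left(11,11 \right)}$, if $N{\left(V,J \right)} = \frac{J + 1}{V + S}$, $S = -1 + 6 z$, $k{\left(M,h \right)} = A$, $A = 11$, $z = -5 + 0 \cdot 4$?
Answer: $\frac{292}{11} \approx 26.545$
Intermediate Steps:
$z = -5$ ($z = -5 + 0 = -5$)
$k{\left(M,h \right)} = 11$
$S = -31$ ($S = -1 + 6 \left(-5\right) = -1 - 30 = -31$)
$N{\left(V,J \right)} = \frac{1 + J}{-31 + V}$ ($N{\left(V,J \right)} = \frac{J + 1}{V - 31} = \frac{1 + J}{-31 + V}$)
$57 N{\left(-2,-10 \right)} + k{\left(11,11 \right)} = 57 \frac{1 - 10}{-31 - 2} + 11 = 57 \frac{1}{-33} \left(-9\right) + 11 = 57 \left(\left(- \frac{1}{33}\right) \left(-9\right)\right) + 11 = 57 \cdot \frac{3}{11} + 11 = \frac{171}{11} + 11 = \frac{292}{11}$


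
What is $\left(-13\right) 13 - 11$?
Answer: $-180$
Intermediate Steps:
$\left(-13\right) 13 - 11 = -169 - 11 = -180$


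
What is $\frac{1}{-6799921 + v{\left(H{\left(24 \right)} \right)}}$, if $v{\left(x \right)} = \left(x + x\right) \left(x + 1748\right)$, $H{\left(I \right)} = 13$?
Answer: $- \frac{1}{6754135} \approx -1.4806 \cdot 10^{-7}$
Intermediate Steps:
$v{\left(x \right)} = 2 x \left(1748 + x\right)$
$\frac{1}{-6799921 + v{\left(H{\left(24 \right)} \right)}} = \frac{1}{-6799921 + 2 \cdot 13 \left(1748 + 13\right)} = \frac{1}{-6799921 + 2 \cdot 13 \cdot 1761} = \frac{1}{-6799921 + 45786} = \frac{1}{-6754135} = - \frac{1}{6754135}$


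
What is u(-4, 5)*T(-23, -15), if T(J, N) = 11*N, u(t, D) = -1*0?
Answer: 0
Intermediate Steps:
u(t, D) = 0
u(-4, 5)*T(-23, -15) = 0*(11*(-15)) = 0*(-165) = 0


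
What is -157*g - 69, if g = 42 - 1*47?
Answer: 716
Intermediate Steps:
g = -5 (g = 42 - 47 = -5)
-157*g - 69 = -157*(-5) - 69 = 785 - 69 = 716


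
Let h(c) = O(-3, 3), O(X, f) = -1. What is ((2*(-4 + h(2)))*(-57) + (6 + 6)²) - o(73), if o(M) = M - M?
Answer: 714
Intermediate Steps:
o(M) = 0
h(c) = -1
((2*(-4 + h(2)))*(-57) + (6 + 6)²) - o(73) = ((2*(-4 - 1))*(-57) + (6 + 6)²) - 1*0 = ((2*(-5))*(-57) + 12²) + 0 = (-10*(-57) + 144) + 0 = (570 + 144) + 0 = 714 + 0 = 714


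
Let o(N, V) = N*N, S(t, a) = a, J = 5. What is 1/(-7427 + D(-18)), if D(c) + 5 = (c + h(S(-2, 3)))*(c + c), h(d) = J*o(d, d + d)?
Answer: -1/8404 ≈ -0.00011899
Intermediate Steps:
o(N, V) = N**2
h(d) = 5*d**2
D(c) = -5 + 2*c*(45 + c) (D(c) = -5 + (c + 5*3**2)*(c + c) = -5 + (c + 5*9)*(2*c) = -5 + (c + 45)*(2*c) = -5 + (45 + c)*(2*c) = -5 + 2*c*(45 + c))
1/(-7427 + D(-18)) = 1/(-7427 + (-5 + 2*(-18)**2 + 90*(-18))) = 1/(-7427 + (-5 + 2*324 - 1620)) = 1/(-7427 + (-5 + 648 - 1620)) = 1/(-7427 - 977) = 1/(-8404) = -1/8404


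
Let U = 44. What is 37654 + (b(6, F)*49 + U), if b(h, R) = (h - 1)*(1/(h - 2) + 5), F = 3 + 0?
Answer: 155937/4 ≈ 38984.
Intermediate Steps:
F = 3
b(h, R) = (-1 + h)*(5 + 1/(-2 + h)) (b(h, R) = (-1 + h)*(1/(-2 + h) + 5) = (-1 + h)*(5 + 1/(-2 + h)))
37654 + (b(6, F)*49 + U) = 37654 + (((9 - 14*6 + 5*6²)/(-2 + 6))*49 + 44) = 37654 + (((9 - 84 + 5*36)/4)*49 + 44) = 37654 + (((9 - 84 + 180)/4)*49 + 44) = 37654 + (((¼)*105)*49 + 44) = 37654 + ((105/4)*49 + 44) = 37654 + (5145/4 + 44) = 37654 + 5321/4 = 155937/4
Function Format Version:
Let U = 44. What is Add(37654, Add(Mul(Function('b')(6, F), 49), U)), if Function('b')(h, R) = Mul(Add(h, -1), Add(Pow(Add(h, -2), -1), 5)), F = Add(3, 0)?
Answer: Rational(155937, 4) ≈ 38984.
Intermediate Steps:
F = 3
Function('b')(h, R) = Mul(Add(-1, h), Add(5, Pow(Add(-2, h), -1))) (Function('b')(h, R) = Mul(Add(-1, h), Add(Pow(Add(-2, h), -1), 5)) = Mul(Add(-1, h), Add(5, Pow(Add(-2, h), -1))))
Add(37654, Add(Mul(Function('b')(6, F), 49), U)) = Add(37654, Add(Mul(Mul(Pow(Add(-2, 6), -1), Add(9, Mul(-14, 6), Mul(5, Pow(6, 2)))), 49), 44)) = Add(37654, Add(Mul(Mul(Pow(4, -1), Add(9, -84, Mul(5, 36))), 49), 44)) = Add(37654, Add(Mul(Mul(Rational(1, 4), Add(9, -84, 180)), 49), 44)) = Add(37654, Add(Mul(Mul(Rational(1, 4), 105), 49), 44)) = Add(37654, Add(Mul(Rational(105, 4), 49), 44)) = Add(37654, Add(Rational(5145, 4), 44)) = Add(37654, Rational(5321, 4)) = Rational(155937, 4)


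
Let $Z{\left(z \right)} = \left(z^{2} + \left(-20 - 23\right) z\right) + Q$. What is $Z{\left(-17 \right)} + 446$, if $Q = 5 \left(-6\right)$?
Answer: $1436$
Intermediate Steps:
$Q = -30$
$Z{\left(z \right)} = -30 + z^{2} - 43 z$ ($Z{\left(z \right)} = \left(z^{2} + \left(-20 - 23\right) z\right) - 30 = \left(z^{2} - 43 z\right) - 30 = -30 + z^{2} - 43 z$)
$Z{\left(-17 \right)} + 446 = \left(-30 + \left(-17\right)^{2} - -731\right) + 446 = \left(-30 + 289 + 731\right) + 446 = 990 + 446 = 1436$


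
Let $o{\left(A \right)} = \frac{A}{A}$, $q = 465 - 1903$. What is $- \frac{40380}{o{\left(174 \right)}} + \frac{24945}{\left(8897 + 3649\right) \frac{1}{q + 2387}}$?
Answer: $- \frac{160978225}{4182} \approx -38493.0$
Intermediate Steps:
$q = -1438$ ($q = 465 - 1903 = -1438$)
$o{\left(A \right)} = 1$
$- \frac{40380}{o{\left(174 \right)}} + \frac{24945}{\left(8897 + 3649\right) \frac{1}{q + 2387}} = - \frac{40380}{1} + \frac{24945}{\left(8897 + 3649\right) \frac{1}{-1438 + 2387}} = \left(-40380\right) 1 + \frac{24945}{12546 \cdot \frac{1}{949}} = -40380 + \frac{24945}{12546 \cdot \frac{1}{949}} = -40380 + \frac{24945}{\frac{12546}{949}} = -40380 + 24945 \cdot \frac{949}{12546} = -40380 + \frac{7890935}{4182} = - \frac{160978225}{4182}$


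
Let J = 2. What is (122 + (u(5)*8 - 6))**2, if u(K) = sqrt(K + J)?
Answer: 13904 + 1856*sqrt(7) ≈ 18815.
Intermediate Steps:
u(K) = sqrt(2 + K) (u(K) = sqrt(K + 2) = sqrt(2 + K))
(122 + (u(5)*8 - 6))**2 = (122 + (sqrt(2 + 5)*8 - 6))**2 = (122 + (sqrt(7)*8 - 6))**2 = (122 + (8*sqrt(7) - 6))**2 = (122 + (-6 + 8*sqrt(7)))**2 = (116 + 8*sqrt(7))**2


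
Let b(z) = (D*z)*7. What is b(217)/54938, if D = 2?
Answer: 1519/27469 ≈ 0.055299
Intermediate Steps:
b(z) = 14*z (b(z) = (2*z)*7 = 14*z)
b(217)/54938 = (14*217)/54938 = 3038*(1/54938) = 1519/27469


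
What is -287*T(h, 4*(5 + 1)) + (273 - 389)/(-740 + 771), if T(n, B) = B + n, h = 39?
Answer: -560627/31 ≈ -18085.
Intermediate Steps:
-287*T(h, 4*(5 + 1)) + (273 - 389)/(-740 + 771) = -287*(4*(5 + 1) + 39) + (273 - 389)/(-740 + 771) = -287*(4*6 + 39) - 116/31 = -287*(24 + 39) - 116*1/31 = -287*63 - 116/31 = -18081 - 116/31 = -560627/31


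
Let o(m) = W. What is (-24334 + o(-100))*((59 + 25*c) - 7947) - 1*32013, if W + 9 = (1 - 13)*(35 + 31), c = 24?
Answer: 183151867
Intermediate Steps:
W = -801 (W = -9 + (1 - 13)*(35 + 31) = -9 - 12*66 = -9 - 792 = -801)
o(m) = -801
(-24334 + o(-100))*((59 + 25*c) - 7947) - 1*32013 = (-24334 - 801)*((59 + 25*24) - 7947) - 1*32013 = -25135*((59 + 600) - 7947) - 32013 = -25135*(659 - 7947) - 32013 = -25135*(-7288) - 32013 = 183183880 - 32013 = 183151867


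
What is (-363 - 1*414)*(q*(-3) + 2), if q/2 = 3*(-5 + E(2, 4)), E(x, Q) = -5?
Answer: -141414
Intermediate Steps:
q = -60 (q = 2*(3*(-5 - 5)) = 2*(3*(-10)) = 2*(-30) = -60)
(-363 - 1*414)*(q*(-3) + 2) = (-363 - 1*414)*(-60*(-3) + 2) = (-363 - 414)*(180 + 2) = -777*182 = -141414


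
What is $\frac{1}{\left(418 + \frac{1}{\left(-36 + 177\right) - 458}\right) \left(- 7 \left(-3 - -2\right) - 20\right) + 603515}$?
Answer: $\frac{317}{189591690} \approx 1.672 \cdot 10^{-6}$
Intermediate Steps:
$\frac{1}{\left(418 + \frac{1}{\left(-36 + 177\right) - 458}\right) \left(- 7 \left(-3 - -2\right) - 20\right) + 603515} = \frac{1}{\left(418 + \frac{1}{141 - 458}\right) \left(- 7 \left(-3 + 2\right) - 20\right) + 603515} = \frac{1}{\left(418 + \frac{1}{-317}\right) \left(\left(-7\right) \left(-1\right) - 20\right) + 603515} = \frac{1}{\left(418 - \frac{1}{317}\right) \left(7 - 20\right) + 603515} = \frac{1}{\frac{132505}{317} \left(-13\right) + 603515} = \frac{1}{- \frac{1722565}{317} + 603515} = \frac{1}{\frac{189591690}{317}} = \frac{317}{189591690}$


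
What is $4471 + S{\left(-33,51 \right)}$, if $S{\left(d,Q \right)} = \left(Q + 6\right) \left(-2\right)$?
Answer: $4357$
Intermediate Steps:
$S{\left(d,Q \right)} = -12 - 2 Q$ ($S{\left(d,Q \right)} = \left(6 + Q\right) \left(-2\right) = -12 - 2 Q$)
$4471 + S{\left(-33,51 \right)} = 4471 - 114 = 4357$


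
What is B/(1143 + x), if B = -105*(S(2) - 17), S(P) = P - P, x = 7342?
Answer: 357/1697 ≈ 0.21037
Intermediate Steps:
S(P) = 0
B = 1785 (B = -105*(0 - 17) = -105*(-17) = 1785)
B/(1143 + x) = 1785/(1143 + 7342) = 1785/8485 = 1785*(1/8485) = 357/1697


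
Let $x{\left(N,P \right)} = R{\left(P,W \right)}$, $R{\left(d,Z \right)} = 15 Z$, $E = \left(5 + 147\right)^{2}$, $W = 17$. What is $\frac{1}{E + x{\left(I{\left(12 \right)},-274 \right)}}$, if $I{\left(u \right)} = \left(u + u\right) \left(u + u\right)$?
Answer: $\frac{1}{23359} \approx 4.281 \cdot 10^{-5}$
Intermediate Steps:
$E = 23104$ ($E = 152^{2} = 23104$)
$I{\left(u \right)} = 4 u^{2}$ ($I{\left(u \right)} = 2 u 2 u = 4 u^{2}$)
$x{\left(N,P \right)} = 255$ ($x{\left(N,P \right)} = 15 \cdot 17 = 255$)
$\frac{1}{E + x{\left(I{\left(12 \right)},-274 \right)}} = \frac{1}{23104 + 255} = \frac{1}{23359}$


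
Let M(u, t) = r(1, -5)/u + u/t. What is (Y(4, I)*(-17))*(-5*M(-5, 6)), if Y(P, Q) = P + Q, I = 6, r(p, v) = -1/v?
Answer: -2227/3 ≈ -742.33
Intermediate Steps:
M(u, t) = 1/(5*u) + u/t (M(u, t) = (-1/(-5))/u + u/t = (-1*(-⅕))/u + u/t = 1/(5*u) + u/t)
(Y(4, I)*(-17))*(-5*M(-5, 6)) = ((4 + 6)*(-17))*(-5*((⅕)/(-5) - 5/6)) = (10*(-17))*(-5*((⅕)*(-⅕) - 5*⅙)) = -(-850)*(-1/25 - ⅚) = -(-850)*(-131)/150 = -170*131/30 = -2227/3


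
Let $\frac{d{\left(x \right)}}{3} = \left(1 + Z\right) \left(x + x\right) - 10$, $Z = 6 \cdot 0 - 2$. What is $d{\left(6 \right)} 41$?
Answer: $-2706$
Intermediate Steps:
$Z = -2$ ($Z = 0 - 2 = -2$)
$d{\left(x \right)} = -30 - 6 x$ ($d{\left(x \right)} = 3 \left(\left(1 - 2\right) \left(x + x\right) - 10\right) = 3 \left(- 2 x - 10\right) = 3 \left(-10 - 2 x\right) = -30 - 6 x$)
$d{\left(6 \right)} 41 = \left(-30 - 36\right) 41 = \left(-66\right) 41 = -2706$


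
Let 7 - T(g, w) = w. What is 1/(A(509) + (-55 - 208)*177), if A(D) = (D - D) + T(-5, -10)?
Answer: -1/46534 ≈ -2.1490e-5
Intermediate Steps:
T(g, w) = 7 - w
A(D) = 17 (A(D) = (D - D) + (7 - 1*(-10)) = 0 + (7 + 10) = 0 + 17 = 17)
1/(A(509) + (-55 - 208)*177) = 1/(17 + (-55 - 208)*177) = 1/(17 - 263*177) = 1/(17 - 46551) = 1/(-46534) = -1/46534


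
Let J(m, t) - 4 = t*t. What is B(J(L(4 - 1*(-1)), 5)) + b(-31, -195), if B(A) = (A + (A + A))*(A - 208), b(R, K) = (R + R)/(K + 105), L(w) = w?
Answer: -700754/45 ≈ -15572.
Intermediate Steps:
b(R, K) = 2*R/(105 + K) (b(R, K) = (2*R)/(105 + K) = 2*R/(105 + K))
J(m, t) = 4 + t² (J(m, t) = 4 + t*t = 4 + t²)
B(A) = 3*A*(-208 + A) (B(A) = (A + 2*A)*(-208 + A) = (3*A)*(-208 + A) = 3*A*(-208 + A))
B(J(L(4 - 1*(-1)), 5)) + b(-31, -195) = 3*(4 + 5²)*(-208 + (4 + 5²)) + 2*(-31)/(105 - 195) = 3*(4 + 25)*(-208 + (4 + 25)) + 2*(-31)/(-90) = 3*29*(-208 + 29) + 2*(-31)*(-1/90) = 3*29*(-179) + 31/45 = -15573 + 31/45 = -700754/45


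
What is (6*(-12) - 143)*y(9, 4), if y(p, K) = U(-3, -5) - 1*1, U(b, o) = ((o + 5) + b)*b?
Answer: -1720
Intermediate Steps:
U(b, o) = b*(5 + b + o) (U(b, o) = ((5 + o) + b)*b = (5 + b + o)*b = b*(5 + b + o))
y(p, K) = 8 (y(p, K) = -3*(5 - 3 - 5) - 1*1 = -3*(-3) - 1 = 9 - 1 = 8)
(6*(-12) - 143)*y(9, 4) = (6*(-12) - 143)*8 = (-72 - 143)*8 = -215*8 = -1720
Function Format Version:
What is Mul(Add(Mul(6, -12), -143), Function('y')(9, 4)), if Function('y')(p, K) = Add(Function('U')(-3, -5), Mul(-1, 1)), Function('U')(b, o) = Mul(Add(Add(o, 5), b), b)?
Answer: -1720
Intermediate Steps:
Function('U')(b, o) = Mul(b, Add(5, b, o)) (Function('U')(b, o) = Mul(Add(Add(5, o), b), b) = Mul(Add(5, b, o), b) = Mul(b, Add(5, b, o)))
Function('y')(p, K) = 8 (Function('y')(p, K) = Add(Mul(-3, Add(5, -3, -5)), Mul(-1, 1)) = Add(Mul(-3, -3), -1) = Add(9, -1) = 8)
Mul(Add(Mul(6, -12), -143), Function('y')(9, 4)) = Mul(Add(Mul(6, -12), -143), 8) = Mul(Add(-72, -143), 8) = Mul(-215, 8) = -1720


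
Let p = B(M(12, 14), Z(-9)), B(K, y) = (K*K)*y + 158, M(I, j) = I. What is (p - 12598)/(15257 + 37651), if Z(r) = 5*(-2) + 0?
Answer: -3470/13227 ≈ -0.26234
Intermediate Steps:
Z(r) = -10 (Z(r) = -10 + 0 = -10)
B(K, y) = 158 + y*K² (B(K, y) = K²*y + 158 = y*K² + 158 = 158 + y*K²)
p = -1282 (p = 158 - 10*12² = 158 - 10*144 = 158 - 1440 = -1282)
(p - 12598)/(15257 + 37651) = (-1282 - 12598)/(15257 + 37651) = -13880/52908 = -13880*1/52908 = -3470/13227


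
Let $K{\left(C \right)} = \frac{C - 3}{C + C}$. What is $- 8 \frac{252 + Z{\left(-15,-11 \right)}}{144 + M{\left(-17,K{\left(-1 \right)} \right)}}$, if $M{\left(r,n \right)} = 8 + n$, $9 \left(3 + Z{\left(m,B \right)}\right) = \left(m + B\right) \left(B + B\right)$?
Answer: $- \frac{11252}{693} \approx -16.237$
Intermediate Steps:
$K{\left(C \right)} = \frac{-3 + C}{2 C}$
$Z{\left(m,B \right)} = -3 + \frac{2 B \left(B + m\right)}{9}$ ($Z{\left(m,B \right)} = -3 + \frac{\left(m + B\right) \left(B + B\right)}{9} = -3 + \frac{\left(B + m\right) 2 B}{9} = -3 + \frac{2 B \left(B + m\right)}{9}$)
$- 8 \frac{252 + Z{\left(-15,-11 \right)}}{144 + M{\left(-17,K{\left(-1 \right)} \right)}} = - 8 \frac{252 + \left(-3 + \frac{2 \left(-11\right)^{2}}{9} + \frac{2}{9} \left(-11\right) \left(-15\right)\right)}{144 + \left(8 + \frac{-3 - 1}{2 \left(-1\right)}\right)} = - 8 \frac{252 + \left(-3 + \frac{2}{9} \cdot 121 + \frac{110}{3}\right)}{144 + \left(8 + \frac{1}{2} \left(-1\right) \left(-4\right)\right)} = - 8 \frac{252 + \left(-3 + \frac{242}{9} + \frac{110}{3}\right)}{144 + \left(8 + 2\right)} = - 8 \frac{252 + \frac{545}{9}}{144 + 10} = - 8 \frac{2813}{9 \cdot 154} = - 8 \cdot \frac{2813}{9} \cdot \frac{1}{154} = \left(-8\right) \frac{2813}{1386} = - \frac{11252}{693}$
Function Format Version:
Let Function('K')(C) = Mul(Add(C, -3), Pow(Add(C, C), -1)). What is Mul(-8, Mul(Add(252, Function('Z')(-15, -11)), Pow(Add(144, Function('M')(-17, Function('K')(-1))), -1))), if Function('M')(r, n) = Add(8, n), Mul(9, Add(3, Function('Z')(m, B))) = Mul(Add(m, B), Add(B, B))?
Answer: Rational(-11252, 693) ≈ -16.237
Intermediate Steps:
Function('K')(C) = Mul(Rational(1, 2), Pow(C, -1), Add(-3, C)) (Function('K')(C) = Mul(Add(-3, C), Pow(Mul(2, C), -1)) = Mul(Add(-3, C), Mul(Rational(1, 2), Pow(C, -1))) = Mul(Rational(1, 2), Pow(C, -1), Add(-3, C)))
Function('Z')(m, B) = Add(-3, Mul(Rational(2, 9), B, Add(B, m))) (Function('Z')(m, B) = Add(-3, Mul(Rational(1, 9), Mul(Add(m, B), Add(B, B)))) = Add(-3, Mul(Rational(1, 9), Mul(Add(B, m), Mul(2, B)))) = Add(-3, Mul(Rational(1, 9), Mul(2, B, Add(B, m)))) = Add(-3, Mul(Rational(2, 9), B, Add(B, m))))
Mul(-8, Mul(Add(252, Function('Z')(-15, -11)), Pow(Add(144, Function('M')(-17, Function('K')(-1))), -1))) = Mul(-8, Mul(Add(252, Add(-3, Mul(Rational(2, 9), Pow(-11, 2)), Mul(Rational(2, 9), -11, -15))), Pow(Add(144, Add(8, Mul(Rational(1, 2), Pow(-1, -1), Add(-3, -1)))), -1))) = Mul(-8, Mul(Add(252, Add(-3, Mul(Rational(2, 9), 121), Rational(110, 3))), Pow(Add(144, Add(8, Mul(Rational(1, 2), -1, -4))), -1))) = Mul(-8, Mul(Add(252, Add(-3, Rational(242, 9), Rational(110, 3))), Pow(Add(144, Add(8, 2)), -1))) = Mul(-8, Mul(Add(252, Rational(545, 9)), Pow(Add(144, 10), -1))) = Mul(-8, Mul(Rational(2813, 9), Pow(154, -1))) = Mul(-8, Mul(Rational(2813, 9), Rational(1, 154))) = Mul(-8, Rational(2813, 1386)) = Rational(-11252, 693)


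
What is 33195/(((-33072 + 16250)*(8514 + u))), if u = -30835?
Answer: 33195/375483862 ≈ 8.8406e-5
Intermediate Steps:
33195/(((-33072 + 16250)*(8514 + u))) = 33195/(((-33072 + 16250)*(8514 - 30835))) = 33195/((-16822*(-22321))) = 33195/375483862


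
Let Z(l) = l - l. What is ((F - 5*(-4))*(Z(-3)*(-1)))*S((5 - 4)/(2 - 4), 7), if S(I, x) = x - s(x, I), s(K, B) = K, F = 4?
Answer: 0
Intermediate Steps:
Z(l) = 0
S(I, x) = 0 (S(I, x) = x - x = 0)
((F - 5*(-4))*(Z(-3)*(-1)))*S((5 - 4)/(2 - 4), 7) = ((4 - 5*(-4))*(0*(-1)))*0 = ((4 + 20)*0)*0 = (24*0)*0 = 0*0 = 0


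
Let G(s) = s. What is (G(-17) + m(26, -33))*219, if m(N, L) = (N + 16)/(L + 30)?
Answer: -6789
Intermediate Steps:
m(N, L) = (16 + N)/(30 + L)
(G(-17) + m(26, -33))*219 = (-17 + (16 + 26)/(30 - 33))*219 = (-17 + 42/(-3))*219 = (-17 - 1/3*42)*219 = (-17 - 14)*219 = -31*219 = -6789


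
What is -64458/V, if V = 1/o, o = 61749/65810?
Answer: -1990108521/32905 ≈ -60480.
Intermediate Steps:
o = 61749/65810 (o = 61749*(1/65810) = 61749/65810 ≈ 0.93829)
V = 65810/61749 (V = 1/(61749/65810) = 65810/61749 ≈ 1.0658)
-64458/V = -64458/65810/61749 = -64458*61749/65810 = -1990108521/32905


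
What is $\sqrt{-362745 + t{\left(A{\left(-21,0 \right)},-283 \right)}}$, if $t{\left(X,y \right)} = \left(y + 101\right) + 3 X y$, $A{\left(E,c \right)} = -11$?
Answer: $2 i \sqrt{88397} \approx 594.63 i$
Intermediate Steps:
$t{\left(X,y \right)} = 101 + y + 3 X y$ ($t{\left(X,y \right)} = \left(101 + y\right) + 3 X y = 101 + y + 3 X y$)
$\sqrt{-362745 + t{\left(A{\left(-21,0 \right)},-283 \right)}} = \sqrt{-362745 + \left(101 - 283 + 3 \left(-11\right) \left(-283\right)\right)} = \sqrt{-362745 + \left(101 - 283 + 9339\right)} = \sqrt{-362745 + 9157} = \sqrt{-353588} = 2 i \sqrt{88397}$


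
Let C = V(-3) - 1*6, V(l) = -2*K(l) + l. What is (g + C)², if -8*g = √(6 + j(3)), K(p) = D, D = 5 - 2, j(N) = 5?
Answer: (120 + √11)²/64 ≈ 237.61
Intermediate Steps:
D = 3
K(p) = 3
V(l) = -6 + l (V(l) = -2*3 + l = -6 + l)
C = -15 (C = (-6 - 3) - 1*6 = -9 - 6 = -15)
g = -√11/8 (g = -√(6 + 5)/8 = -√11/8 ≈ -0.41458)
(g + C)² = (-√11/8 - 15)² = (-15 - √11/8)²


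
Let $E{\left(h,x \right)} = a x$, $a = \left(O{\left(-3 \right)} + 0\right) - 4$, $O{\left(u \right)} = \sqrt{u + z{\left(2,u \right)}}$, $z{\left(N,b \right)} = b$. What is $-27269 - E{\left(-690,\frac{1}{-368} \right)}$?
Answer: $- \frac{2508749}{92} + \frac{i \sqrt{6}}{368} \approx -27269.0 + 0.0066562 i$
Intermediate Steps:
$O{\left(u \right)} = \sqrt{2} \sqrt{u}$ ($O{\left(u \right)} = \sqrt{u + u} = \sqrt{2 u} = \sqrt{2} \sqrt{u}$)
$a = -4 + i \sqrt{6}$ ($a = \left(\sqrt{2} \sqrt{-3} + 0\right) - 4 = \left(\sqrt{2} i \sqrt{3} + 0\right) - 4 = \left(i \sqrt{6} + 0\right) - 4 = i \sqrt{6} - 4 = -4 + i \sqrt{6} \approx -4.0 + 2.4495 i$)
$E{\left(h,x \right)} = x \left(-4 + i \sqrt{6}\right)$ ($E{\left(h,x \right)} = \left(-4 + i \sqrt{6}\right) x = x \left(-4 + i \sqrt{6}\right)$)
$-27269 - E{\left(-690,\frac{1}{-368} \right)} = -27269 - \frac{-4 + i \sqrt{6}}{-368} = -27269 - - \frac{-4 + i \sqrt{6}}{368} = -27269 - \left(\frac{1}{92} - \frac{i \sqrt{6}}{368}\right) = - \frac{2508749}{92} + \frac{i \sqrt{6}}{368}$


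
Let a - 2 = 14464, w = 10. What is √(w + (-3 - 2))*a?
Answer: 14466*√5 ≈ 32347.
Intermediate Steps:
a = 14466 (a = 2 + 14464 = 14466)
√(w + (-3 - 2))*a = √(10 + (-3 - 2))*14466 = √(10 - 5)*14466 = √5*14466 = 14466*√5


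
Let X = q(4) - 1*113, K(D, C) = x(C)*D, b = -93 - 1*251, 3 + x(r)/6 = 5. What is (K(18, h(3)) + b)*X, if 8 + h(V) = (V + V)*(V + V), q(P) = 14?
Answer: 12672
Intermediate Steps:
x(r) = 12 (x(r) = -18 + 6*5 = -18 + 30 = 12)
h(V) = -8 + 4*V² (h(V) = -8 + (V + V)*(V + V) = -8 + (2*V)*(2*V) = -8 + 4*V²)
b = -344 (b = -93 - 251 = -344)
K(D, C) = 12*D
X = -99 (X = 14 - 1*113 = 14 - 113 = -99)
(K(18, h(3)) + b)*X = (12*18 - 344)*(-99) = (216 - 344)*(-99) = -128*(-99) = 12672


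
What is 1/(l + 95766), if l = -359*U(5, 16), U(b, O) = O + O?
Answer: 1/84278 ≈ 1.1865e-5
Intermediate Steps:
U(b, O) = 2*O
l = -11488 (l = -718*16 = -359*32 = -11488)
1/(l + 95766) = 1/(-11488 + 95766) = 1/84278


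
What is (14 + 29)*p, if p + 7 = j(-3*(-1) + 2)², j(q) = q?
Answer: 774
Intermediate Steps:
p = 18 (p = -7 + (-3*(-1) + 2)² = -7 + (3 + 2)² = -7 + 5² = -7 + 25 = 18)
(14 + 29)*p = (14 + 29)*18 = 43*18 = 774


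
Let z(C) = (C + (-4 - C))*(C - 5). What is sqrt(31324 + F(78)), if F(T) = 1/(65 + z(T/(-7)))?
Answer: 5*sqrt(1030746545)/907 ≈ 176.99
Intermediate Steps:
z(C) = 20 - 4*C (z(C) = -4*(-5 + C) = 20 - 4*C)
F(T) = 1/(85 + 4*T/7) (F(T) = 1/(65 + (20 - 4*T/(-7))) = 1/(65 + (20 - 4*T*(-1)/7)) = 1/(65 + (20 - (-4)*T/7)) = 1/(65 + (20 + 4*T/7)) = 1/(85 + 4*T/7))
sqrt(31324 + F(78)) = sqrt(31324 + 7/(595 + 4*78)) = sqrt(31324 + 7/(595 + 312)) = sqrt(31324 + 7/907) = sqrt(28410875/907) = 5*sqrt(1030746545)/907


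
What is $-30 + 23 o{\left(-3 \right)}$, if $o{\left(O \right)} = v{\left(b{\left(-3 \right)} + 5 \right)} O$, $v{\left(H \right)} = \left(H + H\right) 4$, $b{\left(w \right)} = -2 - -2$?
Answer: $-2790$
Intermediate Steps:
$b{\left(w \right)} = 0$ ($b{\left(w \right)} = -2 + 2 = 0$)
$v{\left(H \right)} = 8 H$ ($v{\left(H \right)} = 2 H 4 = 8 H$)
$o{\left(O \right)} = 40 O$ ($o{\left(O \right)} = 8 \left(0 + 5\right) O = 8 \cdot 5 O = 40 O$)
$-30 + 23 o{\left(-3 \right)} = -30 + 23 \cdot 40 \left(-3\right) = -30 + 23 \left(-120\right) = -30 - 2760 = -2790$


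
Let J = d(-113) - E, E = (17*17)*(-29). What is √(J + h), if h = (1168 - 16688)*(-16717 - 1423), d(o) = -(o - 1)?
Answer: √281541295 ≈ 16779.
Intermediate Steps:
d(o) = 1 - o (d(o) = -(-1 + o) = 1 - o)
E = -8381 (E = 289*(-29) = -8381)
h = 281532800 (h = -15520*(-18140) = 281532800)
J = 8495 (J = (1 - 1*(-113)) - 1*(-8381) = (1 + 113) + 8381 = 114 + 8381 = 8495)
√(J + h) = √(8495 + 281532800) = √281541295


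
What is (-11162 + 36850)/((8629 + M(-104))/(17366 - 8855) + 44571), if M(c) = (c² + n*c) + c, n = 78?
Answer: 36438428/63225835 ≈ 0.57632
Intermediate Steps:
M(c) = c² + 79*c (M(c) = (c² + 78*c) + c = c² + 79*c)
(-11162 + 36850)/((8629 + M(-104))/(17366 - 8855) + 44571) = (-11162 + 36850)/((8629 - 104*(79 - 104))/(17366 - 8855) + 44571) = 25688/((8629 - 104*(-25))/8511 + 44571) = 25688/((8629 + 2600)*(1/8511) + 44571) = 25688/(11229*(1/8511) + 44571) = 25688/(3743/2837 + 44571) = 25688/(126451670/2837) = 25688*(2837/126451670) = 36438428/63225835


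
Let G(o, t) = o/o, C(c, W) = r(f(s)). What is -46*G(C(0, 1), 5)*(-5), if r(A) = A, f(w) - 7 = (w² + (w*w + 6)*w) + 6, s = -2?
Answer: 230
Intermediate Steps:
f(w) = 13 + w² + w*(6 + w²) (f(w) = 7 + ((w² + (w*w + 6)*w) + 6) = 7 + ((w² + (w² + 6)*w) + 6) = 7 + ((w² + (6 + w²)*w) + 6) = 7 + ((w² + w*(6 + w²)) + 6) = 7 + (6 + w² + w*(6 + w²)) = 13 + w² + w*(6 + w²))
C(c, W) = -3 (C(c, W) = 13 + (-2)² + (-2)³ + 6*(-2) = 13 + 4 - 8 - 12 = -3)
G(o, t) = 1
-46*G(C(0, 1), 5)*(-5) = -46*1*(-5) = -46*(-5) = 230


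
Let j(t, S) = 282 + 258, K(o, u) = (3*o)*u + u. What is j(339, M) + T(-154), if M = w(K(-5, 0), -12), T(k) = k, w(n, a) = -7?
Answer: 386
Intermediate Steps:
K(o, u) = u + 3*o*u (K(o, u) = 3*o*u + u = u + 3*o*u)
M = -7
j(t, S) = 540
j(339, M) + T(-154) = 540 - 154 = 386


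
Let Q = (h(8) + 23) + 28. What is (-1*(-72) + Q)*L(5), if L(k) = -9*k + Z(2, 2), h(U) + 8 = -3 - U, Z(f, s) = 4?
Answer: -4264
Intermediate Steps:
h(U) = -11 - U (h(U) = -8 + (-3 - U) = -11 - U)
Q = 32 (Q = ((-11 - 1*8) + 23) + 28 = ((-11 - 8) + 23) + 28 = (-19 + 23) + 28 = 4 + 28 = 32)
L(k) = 4 - 9*k (L(k) = -9*k + 4 = 4 - 9*k)
(-1*(-72) + Q)*L(5) = (-1*(-72) + 32)*(4 - 9*5) = (72 + 32)*(4 - 45) = 104*(-41) = -4264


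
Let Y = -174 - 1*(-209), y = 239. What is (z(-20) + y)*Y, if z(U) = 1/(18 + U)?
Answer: 16695/2 ≈ 8347.5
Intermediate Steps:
Y = 35 (Y = -174 + 209 = 35)
(z(-20) + y)*Y = (1/(18 - 20) + 239)*35 = (1/(-2) + 239)*35 = (-½ + 239)*35 = (477/2)*35 = 16695/2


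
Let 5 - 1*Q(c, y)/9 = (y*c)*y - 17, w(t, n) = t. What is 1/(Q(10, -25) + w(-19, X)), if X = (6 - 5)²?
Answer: -1/56071 ≈ -1.7835e-5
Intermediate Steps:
X = 1 (X = 1² = 1)
Q(c, y) = 198 - 9*c*y² (Q(c, y) = 45 - 9*((y*c)*y - 17) = 45 - 9*((c*y)*y - 17) = 45 - 9*(c*y² - 17) = 45 - 9*(-17 + c*y²) = 45 + (153 - 9*c*y²) = 198 - 9*c*y²)
1/(Q(10, -25) + w(-19, X)) = 1/((198 - 9*10*(-25)²) - 19) = 1/((198 - 9*10*625) - 19) = 1/((198 - 56250) - 19) = 1/(-56052 - 19) = 1/(-56071) = -1/56071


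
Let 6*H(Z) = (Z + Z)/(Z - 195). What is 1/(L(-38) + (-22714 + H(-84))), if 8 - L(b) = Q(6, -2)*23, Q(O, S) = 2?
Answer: -279/6347780 ≈ -4.3952e-5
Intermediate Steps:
H(Z) = Z/(3*(-195 + Z)) (H(Z) = ((Z + Z)/(Z - 195))/6 = ((2*Z)/(-195 + Z))/6 = (2*Z/(-195 + Z))/6 = Z/(3*(-195 + Z)))
L(b) = -38 (L(b) = 8 - 2*23 = 8 - 1*46 = 8 - 46 = -38)
1/(L(-38) + (-22714 + H(-84))) = 1/(-38 + (-22714 + (1/3)*(-84)/(-195 - 84))) = 1/(-38 + (-22714 + (1/3)*(-84)/(-279))) = 1/(-38 + (-22714 + (1/3)*(-84)*(-1/279))) = 1/(-38 + (-22714 + 28/279)) = 1/(-38 - 6337178/279) = 1/(-6347780/279) = -279/6347780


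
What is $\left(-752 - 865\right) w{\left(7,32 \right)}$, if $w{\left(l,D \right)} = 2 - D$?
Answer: $48510$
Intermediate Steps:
$\left(-752 - 865\right) w{\left(7,32 \right)} = \left(-752 - 865\right) \left(2 - 32\right) = - 1617 \left(2 - 32\right) = \left(-1617\right) \left(-30\right) = 48510$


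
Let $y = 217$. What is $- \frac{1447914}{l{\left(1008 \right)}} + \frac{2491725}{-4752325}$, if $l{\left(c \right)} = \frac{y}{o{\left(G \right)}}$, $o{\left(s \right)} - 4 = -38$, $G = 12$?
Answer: $\frac{9358081115895}{41250181} \approx 2.2686 \cdot 10^{5}$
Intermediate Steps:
$o{\left(s \right)} = -34$ ($o{\left(s \right)} = 4 - 38 = -34$)
$l{\left(c \right)} = - \frac{217}{34}$ ($l{\left(c \right)} = \frac{217}{-34} = 217 \left(- \frac{1}{34}\right) = - \frac{217}{34}$)
$- \frac{1447914}{l{\left(1008 \right)}} + \frac{2491725}{-4752325} = - \frac{1447914}{- \frac{217}{34}} + \frac{2491725}{-4752325} = \left(-1447914\right) \left(- \frac{34}{217}\right) + 2491725 \left(- \frac{1}{4752325}\right) = \frac{49229076}{217} - \frac{99669}{190093} = \frac{9358081115895}{41250181}$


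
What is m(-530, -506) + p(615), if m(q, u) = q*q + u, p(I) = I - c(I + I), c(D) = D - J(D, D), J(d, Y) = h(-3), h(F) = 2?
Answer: 279781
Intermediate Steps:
J(d, Y) = 2
c(D) = -2 + D (c(D) = D - 1*2 = D - 2 = -2 + D)
p(I) = 2 - I (p(I) = I - (-2 + (I + I)) = I - (-2 + 2*I) = I + (2 - 2*I) = 2 - I)
m(q, u) = u + q² (m(q, u) = q² + u = u + q²)
m(-530, -506) + p(615) = (-506 + (-530)²) + (2 - 1*615) = (-506 + 280900) + (2 - 615) = 280394 - 613 = 279781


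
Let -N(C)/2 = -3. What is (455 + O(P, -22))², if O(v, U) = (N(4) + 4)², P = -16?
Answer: 308025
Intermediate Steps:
N(C) = 6 (N(C) = -2*(-3) = 6)
O(v, U) = 100 (O(v, U) = (6 + 4)² = 10² = 100)
(455 + O(P, -22))² = (455 + 100)² = 555² = 308025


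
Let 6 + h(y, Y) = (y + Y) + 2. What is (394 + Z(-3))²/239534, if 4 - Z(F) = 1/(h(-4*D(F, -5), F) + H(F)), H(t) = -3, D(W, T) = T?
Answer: 15832441/23953400 ≈ 0.66097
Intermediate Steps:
h(y, Y) = -4 + Y + y (h(y, Y) = -6 + ((y + Y) + 2) = -6 + ((Y + y) + 2) = -6 + (2 + Y + y) = -4 + Y + y)
Z(F) = 4 - 1/(13 + F) (Z(F) = 4 - 1/((-4 + F - 4*(-5)) - 3) = 4 - 1/((-4 + F + 20) - 3) = 4 - 1/((16 + F) - 3) = 4 - 1/(13 + F))
(394 + Z(-3))²/239534 = (394 + (51 + 4*(-3))/(13 - 3))²/239534 = (394 + (51 - 12)/10)²*(1/239534) = (394 + (⅒)*39)²*(1/239534) = (394 + 39/10)²*(1/239534) = (3979/10)²*(1/239534) = (15832441/100)*(1/239534) = 15832441/23953400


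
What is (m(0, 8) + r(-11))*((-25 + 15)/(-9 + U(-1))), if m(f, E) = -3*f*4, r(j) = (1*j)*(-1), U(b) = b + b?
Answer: 10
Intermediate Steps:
U(b) = 2*b
r(j) = -j (r(j) = j*(-1) = -j)
m(f, E) = -12*f
(m(0, 8) + r(-11))*((-25 + 15)/(-9 + U(-1))) = (-12*0 - 1*(-11))*((-25 + 15)/(-9 + 2*(-1))) = (0 + 11)*(-10/(-9 - 2)) = 11*(-10/(-11)) = 11*(-10*(-1/11)) = 11*(10/11) = 10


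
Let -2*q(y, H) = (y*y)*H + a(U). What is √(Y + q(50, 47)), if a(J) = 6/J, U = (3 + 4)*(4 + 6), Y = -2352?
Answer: I*√299400010/70 ≈ 247.19*I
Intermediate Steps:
U = 70 (U = 7*10 = 70)
q(y, H) = -3/70 - H*y²/2 (q(y, H) = -((y*y)*H + 6/70)/2 = -(y²*H + 6*(1/70))/2 = -(H*y² + 3/35)/2 = -(3/35 + H*y²)/2 = -3/70 - H*y²/2)
√(Y + q(50, 47)) = √(-2352 + (-3/70 - ½*47*50²)) = √(-2352 + (-3/70 - ½*47*2500)) = √(-2352 + (-3/70 - 58750)) = √(-2352 - 4112503/70) = √(-4277143/70) = I*√299400010/70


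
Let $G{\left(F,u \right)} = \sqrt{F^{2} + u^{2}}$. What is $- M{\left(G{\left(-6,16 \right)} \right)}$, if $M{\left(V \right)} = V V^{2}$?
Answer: $- 584 \sqrt{73} \approx -4989.7$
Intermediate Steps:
$M{\left(V \right)} = V^{3}$
$- M{\left(G{\left(-6,16 \right)} \right)} = - \left(\sqrt{\left(-6\right)^{2} + 16^{2}}\right)^{3} = - \left(\sqrt{36 + 256}\right)^{3} = - \left(\sqrt{292}\right)^{3} = - \left(2 \sqrt{73}\right)^{3} = - 584 \sqrt{73}$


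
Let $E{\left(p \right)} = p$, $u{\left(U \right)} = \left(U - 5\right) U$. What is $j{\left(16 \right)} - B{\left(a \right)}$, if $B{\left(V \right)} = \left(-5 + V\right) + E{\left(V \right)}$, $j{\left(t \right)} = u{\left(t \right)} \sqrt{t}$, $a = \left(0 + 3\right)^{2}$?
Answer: $691$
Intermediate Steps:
$u{\left(U \right)} = U \left(-5 + U\right)$ ($u{\left(U \right)} = \left(-5 + U\right) U = U \left(-5 + U\right)$)
$a = 9$ ($a = 3^{2} = 9$)
$j{\left(t \right)} = t^{\frac{3}{2}} \left(-5 + t\right)$ ($j{\left(t \right)} = t \left(-5 + t\right) \sqrt{t} = t^{\frac{3}{2}} \left(-5 + t\right)$)
$B{\left(V \right)} = -5 + 2 V$ ($B{\left(V \right)} = \left(-5 + V\right) + V = -5 + 2 V$)
$j{\left(16 \right)} - B{\left(a \right)} = 16^{\frac{3}{2}} \left(-5 + 16\right) - \left(-5 + 2 \cdot 9\right) = 64 \cdot 11 - \left(-5 + 18\right) = 704 - 13 = 691$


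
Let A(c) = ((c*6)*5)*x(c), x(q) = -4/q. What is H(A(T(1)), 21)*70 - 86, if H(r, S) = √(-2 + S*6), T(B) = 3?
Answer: -86 + 140*√31 ≈ 693.49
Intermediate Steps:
A(c) = -120 (A(c) = ((c*6)*5)*(-4/c) = ((6*c)*5)*(-4/c) = (30*c)*(-4/c) = -120)
H(r, S) = √(-2 + 6*S)
H(A(T(1)), 21)*70 - 86 = √(-2 + 6*21)*70 - 86 = √(-2 + 126)*70 - 86 = √124*70 - 86 = (2*√31)*70 - 86 = 140*√31 - 86 = -86 + 140*√31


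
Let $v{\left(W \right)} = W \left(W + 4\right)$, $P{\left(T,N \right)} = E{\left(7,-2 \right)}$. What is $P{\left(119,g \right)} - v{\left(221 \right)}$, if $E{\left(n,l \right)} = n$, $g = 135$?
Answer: $-49718$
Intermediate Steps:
$P{\left(T,N \right)} = 7$
$v{\left(W \right)} = W \left(4 + W\right)$
$P{\left(119,g \right)} - v{\left(221 \right)} = 7 - 221 \left(4 + 221\right) = 7 - 221 \cdot 225 = 7 - 49725 = -49718$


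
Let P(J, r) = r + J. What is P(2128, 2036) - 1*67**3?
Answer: -296599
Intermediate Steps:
P(J, r) = J + r
P(2128, 2036) - 1*67**3 = (2128 + 2036) - 1*67**3 = 4164 - 1*300763 = 4164 - 300763 = -296599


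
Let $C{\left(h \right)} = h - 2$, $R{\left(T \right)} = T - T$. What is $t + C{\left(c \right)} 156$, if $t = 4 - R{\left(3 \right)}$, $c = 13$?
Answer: $1720$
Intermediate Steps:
$R{\left(T \right)} = 0$
$C{\left(h \right)} = -2 + h$
$t = 4$ ($t = 4 - 0 = 4 + 0 = 4$)
$t + C{\left(c \right)} 156 = 4 + \left(-2 + 13\right) 156 = 4 + 11 \cdot 156 = 4 + 1716 = 1720$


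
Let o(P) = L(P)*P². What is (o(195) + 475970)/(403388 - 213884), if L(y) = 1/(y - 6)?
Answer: 9999595/3979584 ≈ 2.5127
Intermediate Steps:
L(y) = 1/(-6 + y)
o(P) = P²/(-6 + P)
(o(195) + 475970)/(403388 - 213884) = (195²/(-6 + 195) + 475970)/(403388 - 213884) = (38025/189 + 475970)/189504 = (38025*(1/189) + 475970)*(1/189504) = (4225/21 + 475970)*(1/189504) = (9999595/21)*(1/189504) = 9999595/3979584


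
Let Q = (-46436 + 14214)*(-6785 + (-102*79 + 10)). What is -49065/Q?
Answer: -49065/477948926 ≈ -0.00010266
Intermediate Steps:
Q = 477948926 (Q = -32222*(-6785 + (-8058 + 10)) = -32222*(-6785 - 8048) = -32222*(-14833) = 477948926)
-49065/Q = -49065/477948926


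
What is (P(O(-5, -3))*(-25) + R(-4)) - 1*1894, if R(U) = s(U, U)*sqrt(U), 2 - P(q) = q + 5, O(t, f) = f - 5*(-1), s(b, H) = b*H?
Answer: -1769 + 32*I ≈ -1769.0 + 32.0*I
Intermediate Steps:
s(b, H) = H*b
O(t, f) = 5 + f (O(t, f) = f + 5 = 5 + f)
P(q) = -3 - q (P(q) = 2 - (q + 5) = 2 - (5 + q) = 2 + (-5 - q) = -3 - q)
R(U) = U**(5/2) (R(U) = (U*U)*sqrt(U) = U**2*sqrt(U) = U**(5/2))
(P(O(-5, -3))*(-25) + R(-4)) - 1*1894 = ((-3 - (5 - 3))*(-25) + (-4)**(5/2)) - 1*1894 = ((-3 - 1*2)*(-25) + 32*I) - 1894 = ((-3 - 2)*(-25) + 32*I) - 1894 = (-5*(-25) + 32*I) - 1894 = (125 + 32*I) - 1894 = -1769 + 32*I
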